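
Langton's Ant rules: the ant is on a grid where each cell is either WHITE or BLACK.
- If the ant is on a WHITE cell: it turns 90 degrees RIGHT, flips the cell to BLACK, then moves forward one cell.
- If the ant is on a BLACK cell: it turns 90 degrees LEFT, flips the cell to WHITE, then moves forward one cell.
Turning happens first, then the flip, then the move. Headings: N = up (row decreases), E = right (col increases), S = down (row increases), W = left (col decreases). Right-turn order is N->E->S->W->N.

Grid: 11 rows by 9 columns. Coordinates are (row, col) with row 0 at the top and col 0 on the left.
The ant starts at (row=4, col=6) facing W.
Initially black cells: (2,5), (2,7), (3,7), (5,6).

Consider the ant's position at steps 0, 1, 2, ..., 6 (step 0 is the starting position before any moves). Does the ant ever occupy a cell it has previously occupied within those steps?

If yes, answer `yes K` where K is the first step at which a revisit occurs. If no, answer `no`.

Answer: no

Derivation:
Step 1: on WHITE (4,6): turn R to N, flip to black, move to (3,6). |black|=5 — new cell
Step 2: on WHITE (3,6): turn R to E, flip to black, move to (3,7). |black|=6 — new cell
Step 3: on BLACK (3,7): turn L to N, flip to white, move to (2,7). |black|=5 — new cell
Step 4: on BLACK (2,7): turn L to W, flip to white, move to (2,6). |black|=4 — new cell
Step 5: on WHITE (2,6): turn R to N, flip to black, move to (1,6). |black|=5 — new cell
Step 6: on WHITE (1,6): turn R to E, flip to black, move to (1,7). |black|=6 — new cell
No revisit within 6 steps.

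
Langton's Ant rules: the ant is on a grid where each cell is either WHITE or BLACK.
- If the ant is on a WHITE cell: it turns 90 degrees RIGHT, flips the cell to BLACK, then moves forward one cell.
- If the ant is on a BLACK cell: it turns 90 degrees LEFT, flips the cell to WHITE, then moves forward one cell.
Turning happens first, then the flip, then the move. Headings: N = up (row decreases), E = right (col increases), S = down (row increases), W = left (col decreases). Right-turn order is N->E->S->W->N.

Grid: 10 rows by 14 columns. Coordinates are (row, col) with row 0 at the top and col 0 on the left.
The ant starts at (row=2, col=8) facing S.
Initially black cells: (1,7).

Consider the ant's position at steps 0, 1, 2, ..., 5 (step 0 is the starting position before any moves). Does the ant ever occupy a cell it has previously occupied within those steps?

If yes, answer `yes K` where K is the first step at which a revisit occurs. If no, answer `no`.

Answer: no

Derivation:
Step 1: on WHITE (2,8): turn R to W, flip to black, move to (2,7). |black|=2 — new cell
Step 2: on WHITE (2,7): turn R to N, flip to black, move to (1,7). |black|=3 — new cell
Step 3: on BLACK (1,7): turn L to W, flip to white, move to (1,6). |black|=2 — new cell
Step 4: on WHITE (1,6): turn R to N, flip to black, move to (0,6). |black|=3 — new cell
Step 5: on WHITE (0,6): turn R to E, flip to black, move to (0,7). |black|=4 — new cell
No revisit within 5 steps.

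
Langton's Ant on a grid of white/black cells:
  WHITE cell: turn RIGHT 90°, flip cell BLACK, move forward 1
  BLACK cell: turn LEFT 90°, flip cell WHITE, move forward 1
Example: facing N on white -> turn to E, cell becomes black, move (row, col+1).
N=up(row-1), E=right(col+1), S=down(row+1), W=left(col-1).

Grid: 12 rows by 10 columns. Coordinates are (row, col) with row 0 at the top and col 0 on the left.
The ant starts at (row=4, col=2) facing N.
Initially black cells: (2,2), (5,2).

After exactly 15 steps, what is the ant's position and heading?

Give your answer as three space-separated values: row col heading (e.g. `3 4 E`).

Step 1: on WHITE (4,2): turn R to E, flip to black, move to (4,3). |black|=3
Step 2: on WHITE (4,3): turn R to S, flip to black, move to (5,3). |black|=4
Step 3: on WHITE (5,3): turn R to W, flip to black, move to (5,2). |black|=5
Step 4: on BLACK (5,2): turn L to S, flip to white, move to (6,2). |black|=4
Step 5: on WHITE (6,2): turn R to W, flip to black, move to (6,1). |black|=5
Step 6: on WHITE (6,1): turn R to N, flip to black, move to (5,1). |black|=6
Step 7: on WHITE (5,1): turn R to E, flip to black, move to (5,2). |black|=7
Step 8: on WHITE (5,2): turn R to S, flip to black, move to (6,2). |black|=8
Step 9: on BLACK (6,2): turn L to E, flip to white, move to (6,3). |black|=7
Step 10: on WHITE (6,3): turn R to S, flip to black, move to (7,3). |black|=8
Step 11: on WHITE (7,3): turn R to W, flip to black, move to (7,2). |black|=9
Step 12: on WHITE (7,2): turn R to N, flip to black, move to (6,2). |black|=10
Step 13: on WHITE (6,2): turn R to E, flip to black, move to (6,3). |black|=11
Step 14: on BLACK (6,3): turn L to N, flip to white, move to (5,3). |black|=10
Step 15: on BLACK (5,3): turn L to W, flip to white, move to (5,2). |black|=9

Answer: 5 2 W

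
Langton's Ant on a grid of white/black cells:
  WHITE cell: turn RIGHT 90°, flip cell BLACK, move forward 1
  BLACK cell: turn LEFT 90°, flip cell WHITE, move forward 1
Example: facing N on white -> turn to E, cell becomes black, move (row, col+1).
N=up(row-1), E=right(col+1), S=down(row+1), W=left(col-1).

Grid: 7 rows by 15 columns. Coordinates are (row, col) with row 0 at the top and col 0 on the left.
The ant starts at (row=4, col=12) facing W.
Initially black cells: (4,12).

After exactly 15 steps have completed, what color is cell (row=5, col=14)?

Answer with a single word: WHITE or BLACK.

Step 1: on BLACK (4,12): turn L to S, flip to white, move to (5,12). |black|=0
Step 2: on WHITE (5,12): turn R to W, flip to black, move to (5,11). |black|=1
Step 3: on WHITE (5,11): turn R to N, flip to black, move to (4,11). |black|=2
Step 4: on WHITE (4,11): turn R to E, flip to black, move to (4,12). |black|=3
Step 5: on WHITE (4,12): turn R to S, flip to black, move to (5,12). |black|=4
Step 6: on BLACK (5,12): turn L to E, flip to white, move to (5,13). |black|=3
Step 7: on WHITE (5,13): turn R to S, flip to black, move to (6,13). |black|=4
Step 8: on WHITE (6,13): turn R to W, flip to black, move to (6,12). |black|=5
Step 9: on WHITE (6,12): turn R to N, flip to black, move to (5,12). |black|=6
Step 10: on WHITE (5,12): turn R to E, flip to black, move to (5,13). |black|=7
Step 11: on BLACK (5,13): turn L to N, flip to white, move to (4,13). |black|=6
Step 12: on WHITE (4,13): turn R to E, flip to black, move to (4,14). |black|=7
Step 13: on WHITE (4,14): turn R to S, flip to black, move to (5,14). |black|=8
Step 14: on WHITE (5,14): turn R to W, flip to black, move to (5,13). |black|=9
Step 15: on WHITE (5,13): turn R to N, flip to black, move to (4,13). |black|=10

Answer: BLACK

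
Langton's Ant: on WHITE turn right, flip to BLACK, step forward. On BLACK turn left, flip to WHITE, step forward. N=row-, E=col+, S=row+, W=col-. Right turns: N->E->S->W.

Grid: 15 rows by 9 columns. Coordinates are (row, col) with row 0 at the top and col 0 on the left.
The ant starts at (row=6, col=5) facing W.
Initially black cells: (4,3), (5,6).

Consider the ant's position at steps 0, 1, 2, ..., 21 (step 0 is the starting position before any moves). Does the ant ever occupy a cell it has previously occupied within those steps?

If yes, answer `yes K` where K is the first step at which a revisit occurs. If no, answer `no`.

Step 1: on WHITE (6,5): turn R to N, flip to black, move to (5,5). |black|=3 — new cell
Step 2: on WHITE (5,5): turn R to E, flip to black, move to (5,6). |black|=4 — new cell
Step 3: on BLACK (5,6): turn L to N, flip to white, move to (4,6). |black|=3 — new cell
Step 4: on WHITE (4,6): turn R to E, flip to black, move to (4,7). |black|=4 — new cell
Step 5: on WHITE (4,7): turn R to S, flip to black, move to (5,7). |black|=5 — new cell
Step 6: on WHITE (5,7): turn R to W, flip to black, move to (5,6). |black|=6 — REVISIT

Answer: yes 6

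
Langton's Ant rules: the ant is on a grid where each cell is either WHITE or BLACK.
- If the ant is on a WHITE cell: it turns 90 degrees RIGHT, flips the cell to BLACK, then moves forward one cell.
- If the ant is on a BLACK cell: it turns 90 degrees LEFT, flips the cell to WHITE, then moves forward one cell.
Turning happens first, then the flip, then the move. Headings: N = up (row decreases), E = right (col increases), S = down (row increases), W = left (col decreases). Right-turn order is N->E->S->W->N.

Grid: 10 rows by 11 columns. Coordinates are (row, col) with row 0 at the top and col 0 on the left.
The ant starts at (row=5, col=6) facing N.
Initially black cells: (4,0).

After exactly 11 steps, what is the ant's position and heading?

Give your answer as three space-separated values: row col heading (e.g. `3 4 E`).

Answer: 6 4 W

Derivation:
Step 1: on WHITE (5,6): turn R to E, flip to black, move to (5,7). |black|=2
Step 2: on WHITE (5,7): turn R to S, flip to black, move to (6,7). |black|=3
Step 3: on WHITE (6,7): turn R to W, flip to black, move to (6,6). |black|=4
Step 4: on WHITE (6,6): turn R to N, flip to black, move to (5,6). |black|=5
Step 5: on BLACK (5,6): turn L to W, flip to white, move to (5,5). |black|=4
Step 6: on WHITE (5,5): turn R to N, flip to black, move to (4,5). |black|=5
Step 7: on WHITE (4,5): turn R to E, flip to black, move to (4,6). |black|=6
Step 8: on WHITE (4,6): turn R to S, flip to black, move to (5,6). |black|=7
Step 9: on WHITE (5,6): turn R to W, flip to black, move to (5,5). |black|=8
Step 10: on BLACK (5,5): turn L to S, flip to white, move to (6,5). |black|=7
Step 11: on WHITE (6,5): turn R to W, flip to black, move to (6,4). |black|=8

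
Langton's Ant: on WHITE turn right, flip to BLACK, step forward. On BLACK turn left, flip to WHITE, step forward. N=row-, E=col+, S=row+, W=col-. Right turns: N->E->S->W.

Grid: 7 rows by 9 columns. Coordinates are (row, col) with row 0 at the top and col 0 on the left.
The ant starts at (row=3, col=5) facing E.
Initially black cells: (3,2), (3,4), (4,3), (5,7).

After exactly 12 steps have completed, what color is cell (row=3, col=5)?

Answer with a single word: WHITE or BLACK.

Answer: BLACK

Derivation:
Step 1: on WHITE (3,5): turn R to S, flip to black, move to (4,5). |black|=5
Step 2: on WHITE (4,5): turn R to W, flip to black, move to (4,4). |black|=6
Step 3: on WHITE (4,4): turn R to N, flip to black, move to (3,4). |black|=7
Step 4: on BLACK (3,4): turn L to W, flip to white, move to (3,3). |black|=6
Step 5: on WHITE (3,3): turn R to N, flip to black, move to (2,3). |black|=7
Step 6: on WHITE (2,3): turn R to E, flip to black, move to (2,4). |black|=8
Step 7: on WHITE (2,4): turn R to S, flip to black, move to (3,4). |black|=9
Step 8: on WHITE (3,4): turn R to W, flip to black, move to (3,3). |black|=10
Step 9: on BLACK (3,3): turn L to S, flip to white, move to (4,3). |black|=9
Step 10: on BLACK (4,3): turn L to E, flip to white, move to (4,4). |black|=8
Step 11: on BLACK (4,4): turn L to N, flip to white, move to (3,4). |black|=7
Step 12: on BLACK (3,4): turn L to W, flip to white, move to (3,3). |black|=6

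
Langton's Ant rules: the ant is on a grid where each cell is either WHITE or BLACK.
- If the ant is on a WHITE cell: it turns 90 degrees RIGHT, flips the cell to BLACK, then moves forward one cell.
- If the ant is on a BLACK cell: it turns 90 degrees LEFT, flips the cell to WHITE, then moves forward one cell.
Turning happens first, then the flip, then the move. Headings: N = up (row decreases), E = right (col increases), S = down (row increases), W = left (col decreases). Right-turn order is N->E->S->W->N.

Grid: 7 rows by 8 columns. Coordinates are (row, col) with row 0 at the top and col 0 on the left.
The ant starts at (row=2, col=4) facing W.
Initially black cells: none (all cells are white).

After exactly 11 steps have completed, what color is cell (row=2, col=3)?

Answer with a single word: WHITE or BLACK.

Answer: BLACK

Derivation:
Step 1: on WHITE (2,4): turn R to N, flip to black, move to (1,4). |black|=1
Step 2: on WHITE (1,4): turn R to E, flip to black, move to (1,5). |black|=2
Step 3: on WHITE (1,5): turn R to S, flip to black, move to (2,5). |black|=3
Step 4: on WHITE (2,5): turn R to W, flip to black, move to (2,4). |black|=4
Step 5: on BLACK (2,4): turn L to S, flip to white, move to (3,4). |black|=3
Step 6: on WHITE (3,4): turn R to W, flip to black, move to (3,3). |black|=4
Step 7: on WHITE (3,3): turn R to N, flip to black, move to (2,3). |black|=5
Step 8: on WHITE (2,3): turn R to E, flip to black, move to (2,4). |black|=6
Step 9: on WHITE (2,4): turn R to S, flip to black, move to (3,4). |black|=7
Step 10: on BLACK (3,4): turn L to E, flip to white, move to (3,5). |black|=6
Step 11: on WHITE (3,5): turn R to S, flip to black, move to (4,5). |black|=7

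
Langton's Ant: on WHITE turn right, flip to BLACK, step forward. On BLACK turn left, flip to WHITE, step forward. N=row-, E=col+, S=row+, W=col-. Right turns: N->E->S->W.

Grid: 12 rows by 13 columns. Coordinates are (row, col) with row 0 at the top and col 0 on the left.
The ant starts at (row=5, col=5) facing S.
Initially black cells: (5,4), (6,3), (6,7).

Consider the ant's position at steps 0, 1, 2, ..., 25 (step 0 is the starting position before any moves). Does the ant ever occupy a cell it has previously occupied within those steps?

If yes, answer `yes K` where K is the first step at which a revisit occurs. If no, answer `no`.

Step 1: on WHITE (5,5): turn R to W, flip to black, move to (5,4). |black|=4 — new cell
Step 2: on BLACK (5,4): turn L to S, flip to white, move to (6,4). |black|=3 — new cell
Step 3: on WHITE (6,4): turn R to W, flip to black, move to (6,3). |black|=4 — new cell
Step 4: on BLACK (6,3): turn L to S, flip to white, move to (7,3). |black|=3 — new cell
Step 5: on WHITE (7,3): turn R to W, flip to black, move to (7,2). |black|=4 — new cell
Step 6: on WHITE (7,2): turn R to N, flip to black, move to (6,2). |black|=5 — new cell
Step 7: on WHITE (6,2): turn R to E, flip to black, move to (6,3). |black|=6 — REVISIT

Answer: yes 7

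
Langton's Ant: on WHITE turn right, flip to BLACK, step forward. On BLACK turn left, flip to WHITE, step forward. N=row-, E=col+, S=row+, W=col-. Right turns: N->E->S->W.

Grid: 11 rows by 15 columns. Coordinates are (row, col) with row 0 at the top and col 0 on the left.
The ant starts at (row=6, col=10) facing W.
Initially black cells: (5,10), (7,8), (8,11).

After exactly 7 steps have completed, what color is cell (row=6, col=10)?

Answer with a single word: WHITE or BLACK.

Step 1: on WHITE (6,10): turn R to N, flip to black, move to (5,10). |black|=4
Step 2: on BLACK (5,10): turn L to W, flip to white, move to (5,9). |black|=3
Step 3: on WHITE (5,9): turn R to N, flip to black, move to (4,9). |black|=4
Step 4: on WHITE (4,9): turn R to E, flip to black, move to (4,10). |black|=5
Step 5: on WHITE (4,10): turn R to S, flip to black, move to (5,10). |black|=6
Step 6: on WHITE (5,10): turn R to W, flip to black, move to (5,9). |black|=7
Step 7: on BLACK (5,9): turn L to S, flip to white, move to (6,9). |black|=6

Answer: BLACK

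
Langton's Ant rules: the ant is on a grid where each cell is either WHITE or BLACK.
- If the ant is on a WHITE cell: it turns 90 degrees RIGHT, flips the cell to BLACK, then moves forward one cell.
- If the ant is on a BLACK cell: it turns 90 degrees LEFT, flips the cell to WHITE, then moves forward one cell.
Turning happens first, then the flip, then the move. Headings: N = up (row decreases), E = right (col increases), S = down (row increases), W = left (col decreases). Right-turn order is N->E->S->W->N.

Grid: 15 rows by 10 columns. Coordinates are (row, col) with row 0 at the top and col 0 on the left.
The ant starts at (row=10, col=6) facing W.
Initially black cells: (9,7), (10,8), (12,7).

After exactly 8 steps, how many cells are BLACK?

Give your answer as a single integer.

Answer: 7

Derivation:
Step 1: on WHITE (10,6): turn R to N, flip to black, move to (9,6). |black|=4
Step 2: on WHITE (9,6): turn R to E, flip to black, move to (9,7). |black|=5
Step 3: on BLACK (9,7): turn L to N, flip to white, move to (8,7). |black|=4
Step 4: on WHITE (8,7): turn R to E, flip to black, move to (8,8). |black|=5
Step 5: on WHITE (8,8): turn R to S, flip to black, move to (9,8). |black|=6
Step 6: on WHITE (9,8): turn R to W, flip to black, move to (9,7). |black|=7
Step 7: on WHITE (9,7): turn R to N, flip to black, move to (8,7). |black|=8
Step 8: on BLACK (8,7): turn L to W, flip to white, move to (8,6). |black|=7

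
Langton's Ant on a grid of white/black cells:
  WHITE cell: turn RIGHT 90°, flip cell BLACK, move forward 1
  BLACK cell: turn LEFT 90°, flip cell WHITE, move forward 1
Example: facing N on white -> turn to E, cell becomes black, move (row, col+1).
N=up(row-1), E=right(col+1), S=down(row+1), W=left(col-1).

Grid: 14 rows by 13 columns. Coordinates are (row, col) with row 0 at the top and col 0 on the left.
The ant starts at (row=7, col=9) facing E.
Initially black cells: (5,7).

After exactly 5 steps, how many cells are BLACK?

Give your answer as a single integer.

Step 1: on WHITE (7,9): turn R to S, flip to black, move to (8,9). |black|=2
Step 2: on WHITE (8,9): turn R to W, flip to black, move to (8,8). |black|=3
Step 3: on WHITE (8,8): turn R to N, flip to black, move to (7,8). |black|=4
Step 4: on WHITE (7,8): turn R to E, flip to black, move to (7,9). |black|=5
Step 5: on BLACK (7,9): turn L to N, flip to white, move to (6,9). |black|=4

Answer: 4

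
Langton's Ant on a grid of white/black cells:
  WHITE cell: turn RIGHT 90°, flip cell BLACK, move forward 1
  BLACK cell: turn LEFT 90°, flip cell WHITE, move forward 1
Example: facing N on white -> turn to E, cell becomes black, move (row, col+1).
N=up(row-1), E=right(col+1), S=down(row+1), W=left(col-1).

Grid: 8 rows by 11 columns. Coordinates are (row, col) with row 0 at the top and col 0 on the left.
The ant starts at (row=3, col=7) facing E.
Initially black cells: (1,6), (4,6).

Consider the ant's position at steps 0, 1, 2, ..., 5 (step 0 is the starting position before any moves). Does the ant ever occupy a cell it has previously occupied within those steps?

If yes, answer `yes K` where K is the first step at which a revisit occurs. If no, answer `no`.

Step 1: on WHITE (3,7): turn R to S, flip to black, move to (4,7). |black|=3 — new cell
Step 2: on WHITE (4,7): turn R to W, flip to black, move to (4,6). |black|=4 — new cell
Step 3: on BLACK (4,6): turn L to S, flip to white, move to (5,6). |black|=3 — new cell
Step 4: on WHITE (5,6): turn R to W, flip to black, move to (5,5). |black|=4 — new cell
Step 5: on WHITE (5,5): turn R to N, flip to black, move to (4,5). |black|=5 — new cell
No revisit within 5 steps.

Answer: no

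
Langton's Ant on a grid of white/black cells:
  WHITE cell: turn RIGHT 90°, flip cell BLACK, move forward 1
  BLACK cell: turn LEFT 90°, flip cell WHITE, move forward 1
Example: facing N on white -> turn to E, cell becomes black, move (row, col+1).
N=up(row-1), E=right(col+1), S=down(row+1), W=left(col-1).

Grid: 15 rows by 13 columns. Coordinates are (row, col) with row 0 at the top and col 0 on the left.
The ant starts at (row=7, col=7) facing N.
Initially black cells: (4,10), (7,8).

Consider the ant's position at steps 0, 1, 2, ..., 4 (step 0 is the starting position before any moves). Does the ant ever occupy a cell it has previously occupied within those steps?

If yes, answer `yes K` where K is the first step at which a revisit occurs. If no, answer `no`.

Step 1: on WHITE (7,7): turn R to E, flip to black, move to (7,8). |black|=3 — new cell
Step 2: on BLACK (7,8): turn L to N, flip to white, move to (6,8). |black|=2 — new cell
Step 3: on WHITE (6,8): turn R to E, flip to black, move to (6,9). |black|=3 — new cell
Step 4: on WHITE (6,9): turn R to S, flip to black, move to (7,9). |black|=4 — new cell
No revisit within 4 steps.

Answer: no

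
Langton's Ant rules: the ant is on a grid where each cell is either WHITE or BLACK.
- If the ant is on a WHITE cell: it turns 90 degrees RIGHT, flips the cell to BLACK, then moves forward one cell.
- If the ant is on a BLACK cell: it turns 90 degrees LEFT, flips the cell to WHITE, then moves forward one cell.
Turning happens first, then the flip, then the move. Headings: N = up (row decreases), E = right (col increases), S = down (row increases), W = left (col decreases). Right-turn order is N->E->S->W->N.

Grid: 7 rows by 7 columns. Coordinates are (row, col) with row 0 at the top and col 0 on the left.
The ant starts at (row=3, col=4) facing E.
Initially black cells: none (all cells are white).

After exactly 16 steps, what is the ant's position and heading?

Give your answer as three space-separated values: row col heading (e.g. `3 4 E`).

Step 1: on WHITE (3,4): turn R to S, flip to black, move to (4,4). |black|=1
Step 2: on WHITE (4,4): turn R to W, flip to black, move to (4,3). |black|=2
Step 3: on WHITE (4,3): turn R to N, flip to black, move to (3,3). |black|=3
Step 4: on WHITE (3,3): turn R to E, flip to black, move to (3,4). |black|=4
Step 5: on BLACK (3,4): turn L to N, flip to white, move to (2,4). |black|=3
Step 6: on WHITE (2,4): turn R to E, flip to black, move to (2,5). |black|=4
Step 7: on WHITE (2,5): turn R to S, flip to black, move to (3,5). |black|=5
Step 8: on WHITE (3,5): turn R to W, flip to black, move to (3,4). |black|=6
Step 9: on WHITE (3,4): turn R to N, flip to black, move to (2,4). |black|=7
Step 10: on BLACK (2,4): turn L to W, flip to white, move to (2,3). |black|=6
Step 11: on WHITE (2,3): turn R to N, flip to black, move to (1,3). |black|=7
Step 12: on WHITE (1,3): turn R to E, flip to black, move to (1,4). |black|=8
Step 13: on WHITE (1,4): turn R to S, flip to black, move to (2,4). |black|=9
Step 14: on WHITE (2,4): turn R to W, flip to black, move to (2,3). |black|=10
Step 15: on BLACK (2,3): turn L to S, flip to white, move to (3,3). |black|=9
Step 16: on BLACK (3,3): turn L to E, flip to white, move to (3,4). |black|=8

Answer: 3 4 E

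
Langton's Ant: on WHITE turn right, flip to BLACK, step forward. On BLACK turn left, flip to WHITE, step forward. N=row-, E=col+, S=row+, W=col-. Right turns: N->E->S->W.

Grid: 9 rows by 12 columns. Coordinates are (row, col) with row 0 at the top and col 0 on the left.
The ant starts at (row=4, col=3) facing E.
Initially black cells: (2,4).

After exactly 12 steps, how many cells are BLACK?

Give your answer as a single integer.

Step 1: on WHITE (4,3): turn R to S, flip to black, move to (5,3). |black|=2
Step 2: on WHITE (5,3): turn R to W, flip to black, move to (5,2). |black|=3
Step 3: on WHITE (5,2): turn R to N, flip to black, move to (4,2). |black|=4
Step 4: on WHITE (4,2): turn R to E, flip to black, move to (4,3). |black|=5
Step 5: on BLACK (4,3): turn L to N, flip to white, move to (3,3). |black|=4
Step 6: on WHITE (3,3): turn R to E, flip to black, move to (3,4). |black|=5
Step 7: on WHITE (3,4): turn R to S, flip to black, move to (4,4). |black|=6
Step 8: on WHITE (4,4): turn R to W, flip to black, move to (4,3). |black|=7
Step 9: on WHITE (4,3): turn R to N, flip to black, move to (3,3). |black|=8
Step 10: on BLACK (3,3): turn L to W, flip to white, move to (3,2). |black|=7
Step 11: on WHITE (3,2): turn R to N, flip to black, move to (2,2). |black|=8
Step 12: on WHITE (2,2): turn R to E, flip to black, move to (2,3). |black|=9

Answer: 9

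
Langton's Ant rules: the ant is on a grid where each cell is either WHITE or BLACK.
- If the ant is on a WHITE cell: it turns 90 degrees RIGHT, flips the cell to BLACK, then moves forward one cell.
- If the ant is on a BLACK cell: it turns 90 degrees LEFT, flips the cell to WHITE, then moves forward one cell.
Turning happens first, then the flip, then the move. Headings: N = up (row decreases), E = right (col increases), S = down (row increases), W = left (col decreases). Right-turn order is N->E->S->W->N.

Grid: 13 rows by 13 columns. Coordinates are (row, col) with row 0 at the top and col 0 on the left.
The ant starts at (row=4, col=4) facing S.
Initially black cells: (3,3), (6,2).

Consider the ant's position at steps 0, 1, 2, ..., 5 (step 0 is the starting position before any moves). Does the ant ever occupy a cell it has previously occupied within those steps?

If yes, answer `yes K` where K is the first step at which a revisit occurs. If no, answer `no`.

Step 1: on WHITE (4,4): turn R to W, flip to black, move to (4,3). |black|=3 — new cell
Step 2: on WHITE (4,3): turn R to N, flip to black, move to (3,3). |black|=4 — new cell
Step 3: on BLACK (3,3): turn L to W, flip to white, move to (3,2). |black|=3 — new cell
Step 4: on WHITE (3,2): turn R to N, flip to black, move to (2,2). |black|=4 — new cell
Step 5: on WHITE (2,2): turn R to E, flip to black, move to (2,3). |black|=5 — new cell
No revisit within 5 steps.

Answer: no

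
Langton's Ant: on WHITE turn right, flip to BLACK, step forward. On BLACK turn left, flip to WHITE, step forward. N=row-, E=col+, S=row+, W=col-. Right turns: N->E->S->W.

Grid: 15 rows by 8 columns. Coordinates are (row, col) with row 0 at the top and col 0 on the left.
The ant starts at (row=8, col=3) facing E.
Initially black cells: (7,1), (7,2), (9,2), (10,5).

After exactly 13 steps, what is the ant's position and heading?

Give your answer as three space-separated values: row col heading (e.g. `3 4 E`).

Step 1: on WHITE (8,3): turn R to S, flip to black, move to (9,3). |black|=5
Step 2: on WHITE (9,3): turn R to W, flip to black, move to (9,2). |black|=6
Step 3: on BLACK (9,2): turn L to S, flip to white, move to (10,2). |black|=5
Step 4: on WHITE (10,2): turn R to W, flip to black, move to (10,1). |black|=6
Step 5: on WHITE (10,1): turn R to N, flip to black, move to (9,1). |black|=7
Step 6: on WHITE (9,1): turn R to E, flip to black, move to (9,2). |black|=8
Step 7: on WHITE (9,2): turn R to S, flip to black, move to (10,2). |black|=9
Step 8: on BLACK (10,2): turn L to E, flip to white, move to (10,3). |black|=8
Step 9: on WHITE (10,3): turn R to S, flip to black, move to (11,3). |black|=9
Step 10: on WHITE (11,3): turn R to W, flip to black, move to (11,2). |black|=10
Step 11: on WHITE (11,2): turn R to N, flip to black, move to (10,2). |black|=11
Step 12: on WHITE (10,2): turn R to E, flip to black, move to (10,3). |black|=12
Step 13: on BLACK (10,3): turn L to N, flip to white, move to (9,3). |black|=11

Answer: 9 3 N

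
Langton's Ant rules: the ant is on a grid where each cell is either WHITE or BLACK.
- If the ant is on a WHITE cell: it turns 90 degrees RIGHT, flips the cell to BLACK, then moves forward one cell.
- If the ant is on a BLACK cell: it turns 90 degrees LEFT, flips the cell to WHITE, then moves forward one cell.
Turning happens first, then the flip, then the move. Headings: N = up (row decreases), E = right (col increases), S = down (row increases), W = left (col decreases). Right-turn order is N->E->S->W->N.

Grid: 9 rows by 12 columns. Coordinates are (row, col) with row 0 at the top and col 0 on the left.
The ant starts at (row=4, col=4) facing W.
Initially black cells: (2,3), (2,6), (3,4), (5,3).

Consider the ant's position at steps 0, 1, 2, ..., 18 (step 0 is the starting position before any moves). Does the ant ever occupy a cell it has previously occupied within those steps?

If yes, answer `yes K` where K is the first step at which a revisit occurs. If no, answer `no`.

Answer: yes 7

Derivation:
Step 1: on WHITE (4,4): turn R to N, flip to black, move to (3,4). |black|=5 — new cell
Step 2: on BLACK (3,4): turn L to W, flip to white, move to (3,3). |black|=4 — new cell
Step 3: on WHITE (3,3): turn R to N, flip to black, move to (2,3). |black|=5 — new cell
Step 4: on BLACK (2,3): turn L to W, flip to white, move to (2,2). |black|=4 — new cell
Step 5: on WHITE (2,2): turn R to N, flip to black, move to (1,2). |black|=5 — new cell
Step 6: on WHITE (1,2): turn R to E, flip to black, move to (1,3). |black|=6 — new cell
Step 7: on WHITE (1,3): turn R to S, flip to black, move to (2,3). |black|=7 — REVISIT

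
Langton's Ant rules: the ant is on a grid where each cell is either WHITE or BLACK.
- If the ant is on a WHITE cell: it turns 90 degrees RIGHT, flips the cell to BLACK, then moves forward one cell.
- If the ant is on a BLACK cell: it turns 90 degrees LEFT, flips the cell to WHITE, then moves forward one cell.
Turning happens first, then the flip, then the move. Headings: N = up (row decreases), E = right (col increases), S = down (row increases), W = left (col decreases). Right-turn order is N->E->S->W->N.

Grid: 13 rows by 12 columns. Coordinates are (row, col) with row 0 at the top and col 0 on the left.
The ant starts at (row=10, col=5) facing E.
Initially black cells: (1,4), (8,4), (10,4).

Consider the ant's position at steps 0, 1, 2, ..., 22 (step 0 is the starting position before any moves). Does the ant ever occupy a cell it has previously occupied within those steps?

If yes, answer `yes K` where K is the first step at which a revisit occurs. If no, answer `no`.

Step 1: on WHITE (10,5): turn R to S, flip to black, move to (11,5). |black|=4 — new cell
Step 2: on WHITE (11,5): turn R to W, flip to black, move to (11,4). |black|=5 — new cell
Step 3: on WHITE (11,4): turn R to N, flip to black, move to (10,4). |black|=6 — new cell
Step 4: on BLACK (10,4): turn L to W, flip to white, move to (10,3). |black|=5 — new cell
Step 5: on WHITE (10,3): turn R to N, flip to black, move to (9,3). |black|=6 — new cell
Step 6: on WHITE (9,3): turn R to E, flip to black, move to (9,4). |black|=7 — new cell
Step 7: on WHITE (9,4): turn R to S, flip to black, move to (10,4). |black|=8 — REVISIT

Answer: yes 7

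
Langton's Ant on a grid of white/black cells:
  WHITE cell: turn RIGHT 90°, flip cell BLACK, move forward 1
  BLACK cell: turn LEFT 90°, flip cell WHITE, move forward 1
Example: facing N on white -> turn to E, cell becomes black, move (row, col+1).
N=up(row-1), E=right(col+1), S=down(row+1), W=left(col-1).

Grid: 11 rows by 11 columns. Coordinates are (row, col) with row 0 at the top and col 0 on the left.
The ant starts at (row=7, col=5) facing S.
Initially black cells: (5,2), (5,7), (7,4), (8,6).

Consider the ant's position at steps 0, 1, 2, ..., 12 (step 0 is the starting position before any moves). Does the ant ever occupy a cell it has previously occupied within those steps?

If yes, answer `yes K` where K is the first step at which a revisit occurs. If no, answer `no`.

Step 1: on WHITE (7,5): turn R to W, flip to black, move to (7,4). |black|=5 — new cell
Step 2: on BLACK (7,4): turn L to S, flip to white, move to (8,4). |black|=4 — new cell
Step 3: on WHITE (8,4): turn R to W, flip to black, move to (8,3). |black|=5 — new cell
Step 4: on WHITE (8,3): turn R to N, flip to black, move to (7,3). |black|=6 — new cell
Step 5: on WHITE (7,3): turn R to E, flip to black, move to (7,4). |black|=7 — REVISIT

Answer: yes 5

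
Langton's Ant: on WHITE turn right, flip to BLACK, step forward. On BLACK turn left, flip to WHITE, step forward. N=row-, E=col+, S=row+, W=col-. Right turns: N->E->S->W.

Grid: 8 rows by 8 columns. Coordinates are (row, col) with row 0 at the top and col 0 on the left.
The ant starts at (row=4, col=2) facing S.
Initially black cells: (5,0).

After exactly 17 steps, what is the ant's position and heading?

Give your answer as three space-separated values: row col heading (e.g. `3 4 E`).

Step 1: on WHITE (4,2): turn R to W, flip to black, move to (4,1). |black|=2
Step 2: on WHITE (4,1): turn R to N, flip to black, move to (3,1). |black|=3
Step 3: on WHITE (3,1): turn R to E, flip to black, move to (3,2). |black|=4
Step 4: on WHITE (3,2): turn R to S, flip to black, move to (4,2). |black|=5
Step 5: on BLACK (4,2): turn L to E, flip to white, move to (4,3). |black|=4
Step 6: on WHITE (4,3): turn R to S, flip to black, move to (5,3). |black|=5
Step 7: on WHITE (5,3): turn R to W, flip to black, move to (5,2). |black|=6
Step 8: on WHITE (5,2): turn R to N, flip to black, move to (4,2). |black|=7
Step 9: on WHITE (4,2): turn R to E, flip to black, move to (4,3). |black|=8
Step 10: on BLACK (4,3): turn L to N, flip to white, move to (3,3). |black|=7
Step 11: on WHITE (3,3): turn R to E, flip to black, move to (3,4). |black|=8
Step 12: on WHITE (3,4): turn R to S, flip to black, move to (4,4). |black|=9
Step 13: on WHITE (4,4): turn R to W, flip to black, move to (4,3). |black|=10
Step 14: on WHITE (4,3): turn R to N, flip to black, move to (3,3). |black|=11
Step 15: on BLACK (3,3): turn L to W, flip to white, move to (3,2). |black|=10
Step 16: on BLACK (3,2): turn L to S, flip to white, move to (4,2). |black|=9
Step 17: on BLACK (4,2): turn L to E, flip to white, move to (4,3). |black|=8

Answer: 4 3 E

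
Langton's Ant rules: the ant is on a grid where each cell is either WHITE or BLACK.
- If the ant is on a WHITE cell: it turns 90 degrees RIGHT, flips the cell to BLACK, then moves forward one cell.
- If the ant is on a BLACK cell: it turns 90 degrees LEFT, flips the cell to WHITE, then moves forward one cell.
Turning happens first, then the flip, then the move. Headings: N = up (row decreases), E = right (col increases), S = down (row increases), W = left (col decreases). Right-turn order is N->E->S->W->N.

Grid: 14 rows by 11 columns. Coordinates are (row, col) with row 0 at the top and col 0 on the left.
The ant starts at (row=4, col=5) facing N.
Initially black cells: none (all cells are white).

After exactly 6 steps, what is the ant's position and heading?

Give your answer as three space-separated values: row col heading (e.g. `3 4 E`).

Step 1: on WHITE (4,5): turn R to E, flip to black, move to (4,6). |black|=1
Step 2: on WHITE (4,6): turn R to S, flip to black, move to (5,6). |black|=2
Step 3: on WHITE (5,6): turn R to W, flip to black, move to (5,5). |black|=3
Step 4: on WHITE (5,5): turn R to N, flip to black, move to (4,5). |black|=4
Step 5: on BLACK (4,5): turn L to W, flip to white, move to (4,4). |black|=3
Step 6: on WHITE (4,4): turn R to N, flip to black, move to (3,4). |black|=4

Answer: 3 4 N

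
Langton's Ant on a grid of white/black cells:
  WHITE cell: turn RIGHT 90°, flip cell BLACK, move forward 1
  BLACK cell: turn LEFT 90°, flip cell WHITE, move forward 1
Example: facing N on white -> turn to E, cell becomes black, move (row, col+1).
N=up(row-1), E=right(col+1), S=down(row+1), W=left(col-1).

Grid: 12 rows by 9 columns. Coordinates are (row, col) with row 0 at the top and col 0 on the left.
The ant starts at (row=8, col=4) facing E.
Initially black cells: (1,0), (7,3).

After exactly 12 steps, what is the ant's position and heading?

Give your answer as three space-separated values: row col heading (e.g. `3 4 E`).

Step 1: on WHITE (8,4): turn R to S, flip to black, move to (9,4). |black|=3
Step 2: on WHITE (9,4): turn R to W, flip to black, move to (9,3). |black|=4
Step 3: on WHITE (9,3): turn R to N, flip to black, move to (8,3). |black|=5
Step 4: on WHITE (8,3): turn R to E, flip to black, move to (8,4). |black|=6
Step 5: on BLACK (8,4): turn L to N, flip to white, move to (7,4). |black|=5
Step 6: on WHITE (7,4): turn R to E, flip to black, move to (7,5). |black|=6
Step 7: on WHITE (7,5): turn R to S, flip to black, move to (8,5). |black|=7
Step 8: on WHITE (8,5): turn R to W, flip to black, move to (8,4). |black|=8
Step 9: on WHITE (8,4): turn R to N, flip to black, move to (7,4). |black|=9
Step 10: on BLACK (7,4): turn L to W, flip to white, move to (7,3). |black|=8
Step 11: on BLACK (7,3): turn L to S, flip to white, move to (8,3). |black|=7
Step 12: on BLACK (8,3): turn L to E, flip to white, move to (8,4). |black|=6

Answer: 8 4 E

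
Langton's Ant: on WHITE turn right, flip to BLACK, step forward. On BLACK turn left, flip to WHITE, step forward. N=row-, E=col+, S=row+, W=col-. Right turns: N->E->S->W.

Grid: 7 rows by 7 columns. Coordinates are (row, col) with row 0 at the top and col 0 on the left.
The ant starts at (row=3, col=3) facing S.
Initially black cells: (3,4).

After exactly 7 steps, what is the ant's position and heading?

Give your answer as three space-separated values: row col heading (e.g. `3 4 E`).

Step 1: on WHITE (3,3): turn R to W, flip to black, move to (3,2). |black|=2
Step 2: on WHITE (3,2): turn R to N, flip to black, move to (2,2). |black|=3
Step 3: on WHITE (2,2): turn R to E, flip to black, move to (2,3). |black|=4
Step 4: on WHITE (2,3): turn R to S, flip to black, move to (3,3). |black|=5
Step 5: on BLACK (3,3): turn L to E, flip to white, move to (3,4). |black|=4
Step 6: on BLACK (3,4): turn L to N, flip to white, move to (2,4). |black|=3
Step 7: on WHITE (2,4): turn R to E, flip to black, move to (2,5). |black|=4

Answer: 2 5 E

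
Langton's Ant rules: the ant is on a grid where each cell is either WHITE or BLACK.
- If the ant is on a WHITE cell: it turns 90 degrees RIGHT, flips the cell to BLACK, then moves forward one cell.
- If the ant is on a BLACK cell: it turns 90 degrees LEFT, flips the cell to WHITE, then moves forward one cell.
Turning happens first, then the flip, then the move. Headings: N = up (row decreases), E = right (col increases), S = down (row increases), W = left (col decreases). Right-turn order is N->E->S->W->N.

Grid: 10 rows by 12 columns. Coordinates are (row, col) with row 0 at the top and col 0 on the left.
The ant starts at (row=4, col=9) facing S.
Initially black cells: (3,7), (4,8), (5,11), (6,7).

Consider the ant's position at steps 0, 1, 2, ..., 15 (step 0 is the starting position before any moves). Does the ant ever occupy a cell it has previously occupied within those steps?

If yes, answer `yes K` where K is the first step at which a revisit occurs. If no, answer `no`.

Answer: yes 5

Derivation:
Step 1: on WHITE (4,9): turn R to W, flip to black, move to (4,8). |black|=5 — new cell
Step 2: on BLACK (4,8): turn L to S, flip to white, move to (5,8). |black|=4 — new cell
Step 3: on WHITE (5,8): turn R to W, flip to black, move to (5,7). |black|=5 — new cell
Step 4: on WHITE (5,7): turn R to N, flip to black, move to (4,7). |black|=6 — new cell
Step 5: on WHITE (4,7): turn R to E, flip to black, move to (4,8). |black|=7 — REVISIT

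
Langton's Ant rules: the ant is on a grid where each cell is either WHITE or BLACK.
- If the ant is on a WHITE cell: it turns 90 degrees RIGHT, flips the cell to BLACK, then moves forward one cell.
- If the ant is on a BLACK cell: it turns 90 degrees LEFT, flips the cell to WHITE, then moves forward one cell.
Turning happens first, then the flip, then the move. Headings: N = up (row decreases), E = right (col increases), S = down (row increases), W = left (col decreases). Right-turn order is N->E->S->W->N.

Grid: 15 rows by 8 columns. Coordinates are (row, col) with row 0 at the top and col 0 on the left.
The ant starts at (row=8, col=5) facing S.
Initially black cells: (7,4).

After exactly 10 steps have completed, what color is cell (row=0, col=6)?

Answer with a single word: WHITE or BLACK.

Step 1: on WHITE (8,5): turn R to W, flip to black, move to (8,4). |black|=2
Step 2: on WHITE (8,4): turn R to N, flip to black, move to (7,4). |black|=3
Step 3: on BLACK (7,4): turn L to W, flip to white, move to (7,3). |black|=2
Step 4: on WHITE (7,3): turn R to N, flip to black, move to (6,3). |black|=3
Step 5: on WHITE (6,3): turn R to E, flip to black, move to (6,4). |black|=4
Step 6: on WHITE (6,4): turn R to S, flip to black, move to (7,4). |black|=5
Step 7: on WHITE (7,4): turn R to W, flip to black, move to (7,3). |black|=6
Step 8: on BLACK (7,3): turn L to S, flip to white, move to (8,3). |black|=5
Step 9: on WHITE (8,3): turn R to W, flip to black, move to (8,2). |black|=6
Step 10: on WHITE (8,2): turn R to N, flip to black, move to (7,2). |black|=7

Answer: WHITE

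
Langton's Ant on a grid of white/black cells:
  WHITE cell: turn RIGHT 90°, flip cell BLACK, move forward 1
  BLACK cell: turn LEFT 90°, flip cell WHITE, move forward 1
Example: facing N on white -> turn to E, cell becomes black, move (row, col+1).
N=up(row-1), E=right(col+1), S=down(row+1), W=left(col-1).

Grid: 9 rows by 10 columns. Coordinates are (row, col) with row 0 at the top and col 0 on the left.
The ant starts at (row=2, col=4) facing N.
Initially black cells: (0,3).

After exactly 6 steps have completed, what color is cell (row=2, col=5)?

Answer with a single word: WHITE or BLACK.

Step 1: on WHITE (2,4): turn R to E, flip to black, move to (2,5). |black|=2
Step 2: on WHITE (2,5): turn R to S, flip to black, move to (3,5). |black|=3
Step 3: on WHITE (3,5): turn R to W, flip to black, move to (3,4). |black|=4
Step 4: on WHITE (3,4): turn R to N, flip to black, move to (2,4). |black|=5
Step 5: on BLACK (2,4): turn L to W, flip to white, move to (2,3). |black|=4
Step 6: on WHITE (2,3): turn R to N, flip to black, move to (1,3). |black|=5

Answer: BLACK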